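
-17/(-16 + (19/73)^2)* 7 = 90593/12129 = 7.47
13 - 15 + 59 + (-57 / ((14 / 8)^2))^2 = 968601 / 2401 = 403.42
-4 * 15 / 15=-4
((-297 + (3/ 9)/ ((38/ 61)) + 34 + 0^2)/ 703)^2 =895266241/ 6422740164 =0.14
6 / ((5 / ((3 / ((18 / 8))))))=8 / 5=1.60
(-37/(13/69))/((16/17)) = -43401/208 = -208.66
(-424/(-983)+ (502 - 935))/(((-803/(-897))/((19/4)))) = -2295.23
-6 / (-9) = 2 / 3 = 0.67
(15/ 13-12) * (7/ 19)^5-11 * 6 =-2126862729/ 32189287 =-66.07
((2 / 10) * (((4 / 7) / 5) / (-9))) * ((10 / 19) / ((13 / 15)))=-8 / 5187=-0.00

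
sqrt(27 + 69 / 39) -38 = -38 + sqrt(4862) / 13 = -32.64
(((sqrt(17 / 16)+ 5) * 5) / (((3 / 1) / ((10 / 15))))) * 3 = 5 * sqrt(17) / 6+ 50 / 3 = 20.10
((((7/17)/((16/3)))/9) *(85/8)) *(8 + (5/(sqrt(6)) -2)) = 175 *sqrt(6)/2304 + 35/64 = 0.73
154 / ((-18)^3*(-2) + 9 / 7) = 0.01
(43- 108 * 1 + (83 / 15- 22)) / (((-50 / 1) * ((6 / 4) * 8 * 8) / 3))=611 / 12000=0.05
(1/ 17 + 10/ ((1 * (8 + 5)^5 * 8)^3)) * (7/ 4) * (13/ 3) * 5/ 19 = 458625601406253185695/ 3906885342968433705984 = 0.12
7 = 7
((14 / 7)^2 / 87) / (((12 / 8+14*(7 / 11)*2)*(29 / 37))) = 3256 / 1072275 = 0.00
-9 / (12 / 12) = -9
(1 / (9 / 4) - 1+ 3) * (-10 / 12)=-55 / 27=-2.04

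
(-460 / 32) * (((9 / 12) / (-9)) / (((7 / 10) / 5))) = 2875 / 336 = 8.56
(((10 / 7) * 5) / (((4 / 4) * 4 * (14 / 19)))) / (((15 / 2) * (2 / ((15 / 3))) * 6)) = 475 / 3528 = 0.13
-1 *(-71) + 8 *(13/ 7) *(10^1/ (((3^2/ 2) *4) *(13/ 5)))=4673/ 63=74.17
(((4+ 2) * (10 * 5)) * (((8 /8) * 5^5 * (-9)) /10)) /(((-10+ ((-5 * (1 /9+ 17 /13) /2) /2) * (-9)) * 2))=-2193750 /31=-70766.13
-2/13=-0.15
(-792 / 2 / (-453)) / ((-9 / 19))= -836 / 453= -1.85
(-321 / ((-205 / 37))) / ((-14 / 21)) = -35631 / 410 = -86.90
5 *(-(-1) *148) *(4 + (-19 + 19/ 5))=-8288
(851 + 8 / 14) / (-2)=-5961 / 14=-425.79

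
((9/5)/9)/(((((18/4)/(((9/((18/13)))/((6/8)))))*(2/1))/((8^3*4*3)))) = 53248/45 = 1183.29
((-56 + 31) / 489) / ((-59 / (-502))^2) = -3.70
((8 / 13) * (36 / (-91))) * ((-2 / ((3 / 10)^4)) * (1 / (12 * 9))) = 160000 / 287469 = 0.56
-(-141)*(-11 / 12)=-517 / 4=-129.25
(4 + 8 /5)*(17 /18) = 238 /45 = 5.29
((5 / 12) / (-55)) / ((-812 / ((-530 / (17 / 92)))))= -6095 / 227766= -0.03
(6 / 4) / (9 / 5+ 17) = 15 / 188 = 0.08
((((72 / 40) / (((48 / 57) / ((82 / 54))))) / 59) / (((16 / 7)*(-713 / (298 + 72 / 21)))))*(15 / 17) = -821845 / 91537792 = -0.01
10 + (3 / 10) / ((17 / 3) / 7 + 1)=10.17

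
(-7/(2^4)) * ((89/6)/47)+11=49009/4512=10.86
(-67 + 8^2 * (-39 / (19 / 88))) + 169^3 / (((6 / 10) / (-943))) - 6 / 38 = -432410347037 / 57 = -7586146439.25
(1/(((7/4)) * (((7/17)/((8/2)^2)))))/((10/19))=10336/245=42.19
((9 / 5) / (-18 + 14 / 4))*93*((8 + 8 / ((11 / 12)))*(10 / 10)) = -308016 / 1595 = -193.11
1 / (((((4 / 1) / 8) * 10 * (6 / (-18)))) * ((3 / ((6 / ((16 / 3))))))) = -9 / 40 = -0.22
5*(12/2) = 30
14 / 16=7 / 8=0.88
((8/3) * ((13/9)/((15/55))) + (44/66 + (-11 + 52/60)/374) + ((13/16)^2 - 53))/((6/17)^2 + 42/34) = -12385270049/448208640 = -27.63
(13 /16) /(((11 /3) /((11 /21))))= 13 /112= 0.12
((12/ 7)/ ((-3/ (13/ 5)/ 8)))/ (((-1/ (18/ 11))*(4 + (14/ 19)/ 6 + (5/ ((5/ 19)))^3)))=0.00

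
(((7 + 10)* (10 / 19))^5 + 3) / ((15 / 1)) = 141993128297 / 37141485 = 3823.03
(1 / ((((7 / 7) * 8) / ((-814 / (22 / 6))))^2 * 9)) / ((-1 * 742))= -1369 / 11872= -0.12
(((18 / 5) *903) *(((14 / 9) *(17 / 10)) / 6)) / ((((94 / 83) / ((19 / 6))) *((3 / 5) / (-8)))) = -112973126 / 2115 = -53415.19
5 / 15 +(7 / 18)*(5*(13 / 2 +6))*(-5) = -4363 / 36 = -121.19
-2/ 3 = -0.67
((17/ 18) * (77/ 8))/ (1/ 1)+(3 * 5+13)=5341/ 144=37.09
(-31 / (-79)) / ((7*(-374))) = -31 / 206822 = -0.00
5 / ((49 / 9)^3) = 3645 / 117649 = 0.03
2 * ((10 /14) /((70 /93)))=1.90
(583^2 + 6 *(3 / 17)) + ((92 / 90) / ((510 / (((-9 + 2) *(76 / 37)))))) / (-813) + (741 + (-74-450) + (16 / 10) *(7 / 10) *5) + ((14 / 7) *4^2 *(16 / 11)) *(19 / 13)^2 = 218310231091677964 / 641688644025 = 340212.08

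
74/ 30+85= 1312/ 15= 87.47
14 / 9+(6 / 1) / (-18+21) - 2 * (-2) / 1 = 68 / 9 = 7.56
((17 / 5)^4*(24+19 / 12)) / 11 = 25640947 / 82500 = 310.80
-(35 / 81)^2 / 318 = -1225 / 2086398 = -0.00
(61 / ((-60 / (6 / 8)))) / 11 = -61 / 880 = -0.07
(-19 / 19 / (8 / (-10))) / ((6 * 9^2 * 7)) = 5 / 13608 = 0.00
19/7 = 2.71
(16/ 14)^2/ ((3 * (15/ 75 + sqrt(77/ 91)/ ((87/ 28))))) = -10495680/ 5742947 + 185600 * sqrt(143)/ 820421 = 0.88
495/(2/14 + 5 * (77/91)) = 45045/398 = 113.18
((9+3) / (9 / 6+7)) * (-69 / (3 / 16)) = -8832 / 17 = -519.53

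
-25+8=-17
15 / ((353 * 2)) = 15 / 706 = 0.02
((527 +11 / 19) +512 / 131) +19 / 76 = 531.74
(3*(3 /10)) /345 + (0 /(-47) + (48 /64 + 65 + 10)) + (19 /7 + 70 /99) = 126195383 /1593900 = 79.17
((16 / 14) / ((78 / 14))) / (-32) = -0.01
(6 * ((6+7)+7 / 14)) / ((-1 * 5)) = -81 / 5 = -16.20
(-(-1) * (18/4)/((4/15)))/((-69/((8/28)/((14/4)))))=-0.02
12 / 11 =1.09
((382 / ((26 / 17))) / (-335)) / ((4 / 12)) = -9741 / 4355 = -2.24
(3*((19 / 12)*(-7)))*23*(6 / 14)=-1311 / 4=-327.75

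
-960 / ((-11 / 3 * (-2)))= -1440 / 11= -130.91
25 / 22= 1.14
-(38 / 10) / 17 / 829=-19 / 70465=-0.00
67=67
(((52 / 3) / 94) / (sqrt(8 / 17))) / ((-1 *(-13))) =0.02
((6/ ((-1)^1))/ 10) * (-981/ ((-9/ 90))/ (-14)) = 2943/ 7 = 420.43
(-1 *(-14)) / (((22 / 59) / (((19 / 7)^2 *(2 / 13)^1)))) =42598 / 1001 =42.56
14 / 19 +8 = 166 / 19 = 8.74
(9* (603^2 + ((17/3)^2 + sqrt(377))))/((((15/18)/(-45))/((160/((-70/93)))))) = 723168* sqrt(377)/7 + 262973615040/7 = 37569665203.24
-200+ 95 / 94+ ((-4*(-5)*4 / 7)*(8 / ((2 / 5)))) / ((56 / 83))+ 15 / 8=2609965 / 18424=141.66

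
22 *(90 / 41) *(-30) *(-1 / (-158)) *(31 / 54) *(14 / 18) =-119350 / 29151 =-4.09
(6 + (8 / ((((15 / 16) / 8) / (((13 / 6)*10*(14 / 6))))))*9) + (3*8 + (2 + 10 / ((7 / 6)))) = 653140 / 21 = 31101.90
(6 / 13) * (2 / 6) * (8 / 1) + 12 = 172 / 13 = 13.23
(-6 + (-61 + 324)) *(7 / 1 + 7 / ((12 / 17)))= 52171 / 12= 4347.58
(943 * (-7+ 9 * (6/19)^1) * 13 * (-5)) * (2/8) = 63714.54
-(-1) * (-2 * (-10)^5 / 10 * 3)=60000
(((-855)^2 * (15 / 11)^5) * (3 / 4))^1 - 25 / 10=1665364717615 / 644204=2585151.16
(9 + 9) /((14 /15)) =135 /7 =19.29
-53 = -53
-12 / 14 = -6 / 7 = -0.86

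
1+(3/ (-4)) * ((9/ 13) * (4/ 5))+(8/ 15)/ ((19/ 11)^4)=16379258/ 25412595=0.64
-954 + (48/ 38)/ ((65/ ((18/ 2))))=-1177974/ 1235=-953.83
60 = 60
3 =3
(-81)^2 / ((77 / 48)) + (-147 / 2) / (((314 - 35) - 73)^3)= 4089.97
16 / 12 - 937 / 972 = 359 / 972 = 0.37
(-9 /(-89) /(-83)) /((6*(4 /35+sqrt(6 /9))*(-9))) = -35 /8871787+1225*sqrt(6) /106461444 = 0.00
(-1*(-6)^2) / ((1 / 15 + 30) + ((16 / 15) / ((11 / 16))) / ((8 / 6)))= -5940 / 5153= -1.15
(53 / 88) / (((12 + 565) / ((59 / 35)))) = 3127 / 1777160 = 0.00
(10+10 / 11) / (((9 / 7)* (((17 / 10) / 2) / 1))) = 5600 / 561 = 9.98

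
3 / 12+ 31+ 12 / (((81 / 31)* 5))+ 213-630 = -207809 / 540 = -384.83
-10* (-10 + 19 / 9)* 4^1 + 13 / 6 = 5719 / 18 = 317.72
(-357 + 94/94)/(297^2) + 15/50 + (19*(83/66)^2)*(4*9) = 954456457/882090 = 1082.04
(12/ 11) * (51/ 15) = 204/ 55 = 3.71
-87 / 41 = -2.12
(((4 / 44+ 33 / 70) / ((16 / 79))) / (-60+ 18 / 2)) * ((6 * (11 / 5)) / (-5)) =0.14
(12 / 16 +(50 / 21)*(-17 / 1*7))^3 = -38992705471 / 1728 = -22565223.07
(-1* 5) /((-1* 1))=5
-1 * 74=-74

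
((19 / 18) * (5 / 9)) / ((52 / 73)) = 6935 / 8424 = 0.82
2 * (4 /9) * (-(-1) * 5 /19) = 0.23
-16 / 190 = -8 / 95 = -0.08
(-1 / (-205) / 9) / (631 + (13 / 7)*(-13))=7 / 7837560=0.00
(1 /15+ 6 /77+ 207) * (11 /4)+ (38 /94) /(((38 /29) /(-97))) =5327057 /9870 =539.72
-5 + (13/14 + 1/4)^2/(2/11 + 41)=-587927/118384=-4.97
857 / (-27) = -857 / 27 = -31.74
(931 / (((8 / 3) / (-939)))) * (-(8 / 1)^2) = 20981016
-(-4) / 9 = 4 / 9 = 0.44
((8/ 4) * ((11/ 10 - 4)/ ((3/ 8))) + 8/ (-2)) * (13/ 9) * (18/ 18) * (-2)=7592/ 135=56.24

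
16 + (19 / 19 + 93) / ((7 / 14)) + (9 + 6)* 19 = 489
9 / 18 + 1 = 3 / 2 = 1.50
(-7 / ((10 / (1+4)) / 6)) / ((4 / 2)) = -21 / 2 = -10.50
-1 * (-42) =42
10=10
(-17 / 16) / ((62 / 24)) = -51 / 124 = -0.41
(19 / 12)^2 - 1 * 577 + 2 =-82439 / 144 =-572.49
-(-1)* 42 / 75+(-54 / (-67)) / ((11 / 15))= 30568 / 18425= 1.66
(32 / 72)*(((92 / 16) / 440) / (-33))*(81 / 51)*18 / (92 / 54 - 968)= 5589 / 1073342600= 0.00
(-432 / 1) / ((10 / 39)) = -8424 / 5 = -1684.80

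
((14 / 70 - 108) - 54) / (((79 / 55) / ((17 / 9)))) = -151283 / 711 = -212.77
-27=-27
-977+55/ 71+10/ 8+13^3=347055/ 284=1222.02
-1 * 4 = -4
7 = 7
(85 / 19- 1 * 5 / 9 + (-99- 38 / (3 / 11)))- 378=-104723 / 171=-612.42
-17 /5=-3.40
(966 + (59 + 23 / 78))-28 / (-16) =160219 / 156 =1027.04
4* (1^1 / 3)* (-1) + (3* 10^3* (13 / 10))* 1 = 11696 / 3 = 3898.67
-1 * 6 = -6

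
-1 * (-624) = 624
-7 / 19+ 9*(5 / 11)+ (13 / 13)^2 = 4.72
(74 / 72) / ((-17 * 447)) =-37 / 273564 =-0.00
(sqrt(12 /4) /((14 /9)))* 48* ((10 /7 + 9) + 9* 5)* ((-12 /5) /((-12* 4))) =20952* sqrt(3) /245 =148.12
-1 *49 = -49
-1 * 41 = -41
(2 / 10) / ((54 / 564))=94 / 45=2.09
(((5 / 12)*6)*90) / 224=225 / 224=1.00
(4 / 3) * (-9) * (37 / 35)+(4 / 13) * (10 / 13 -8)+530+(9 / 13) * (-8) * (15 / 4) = 2923904 / 5915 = 494.32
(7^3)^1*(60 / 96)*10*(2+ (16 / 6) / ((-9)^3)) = 18719225 / 4374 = 4279.66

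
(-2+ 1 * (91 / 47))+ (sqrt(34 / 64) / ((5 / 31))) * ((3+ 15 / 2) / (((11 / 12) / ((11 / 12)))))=-3 / 47+ 651 * sqrt(34) / 80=47.39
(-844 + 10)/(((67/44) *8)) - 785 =-57182/67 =-853.46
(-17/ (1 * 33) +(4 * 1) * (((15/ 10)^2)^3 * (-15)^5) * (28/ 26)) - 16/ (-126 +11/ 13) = -208057492909555/ 5583864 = -37260487.17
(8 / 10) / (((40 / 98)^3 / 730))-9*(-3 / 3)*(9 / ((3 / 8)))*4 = 9452377 / 1000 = 9452.38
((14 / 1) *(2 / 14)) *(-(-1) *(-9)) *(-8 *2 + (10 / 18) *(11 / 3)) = 754 / 3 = 251.33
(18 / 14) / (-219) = -3 / 511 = -0.01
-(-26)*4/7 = 104/7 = 14.86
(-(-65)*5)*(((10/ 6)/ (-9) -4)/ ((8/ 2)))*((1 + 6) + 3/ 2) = -624325/ 216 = -2890.39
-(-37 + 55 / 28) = 981 / 28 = 35.04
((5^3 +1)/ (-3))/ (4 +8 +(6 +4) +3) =-42/ 25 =-1.68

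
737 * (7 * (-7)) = -36113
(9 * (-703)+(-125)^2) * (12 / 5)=111576 / 5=22315.20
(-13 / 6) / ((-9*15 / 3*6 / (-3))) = -13 / 540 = -0.02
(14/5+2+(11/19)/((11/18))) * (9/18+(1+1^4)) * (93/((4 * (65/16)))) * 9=70308/95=740.08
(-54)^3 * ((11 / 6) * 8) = -2309472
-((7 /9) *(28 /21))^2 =-784 /729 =-1.08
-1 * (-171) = 171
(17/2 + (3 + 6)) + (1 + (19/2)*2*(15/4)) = 359/4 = 89.75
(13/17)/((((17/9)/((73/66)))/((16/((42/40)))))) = 151840/22253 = 6.82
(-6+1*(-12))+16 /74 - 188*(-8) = 54990 /37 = 1486.22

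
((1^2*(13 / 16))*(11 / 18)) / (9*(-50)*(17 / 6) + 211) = -143 / 306432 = -0.00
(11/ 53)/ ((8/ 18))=99/ 212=0.47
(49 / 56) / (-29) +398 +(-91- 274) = 7649 / 232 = 32.97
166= 166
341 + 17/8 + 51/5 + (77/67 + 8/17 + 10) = 16626887/45560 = 364.94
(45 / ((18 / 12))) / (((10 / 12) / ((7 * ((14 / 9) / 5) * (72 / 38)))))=14112 / 95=148.55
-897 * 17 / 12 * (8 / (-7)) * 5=50830 / 7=7261.43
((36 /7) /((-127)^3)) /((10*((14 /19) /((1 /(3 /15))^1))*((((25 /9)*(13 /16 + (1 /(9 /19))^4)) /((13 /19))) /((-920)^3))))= 3443038388674560 /217847623449043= 15.80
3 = 3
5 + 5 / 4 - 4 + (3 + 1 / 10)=107 / 20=5.35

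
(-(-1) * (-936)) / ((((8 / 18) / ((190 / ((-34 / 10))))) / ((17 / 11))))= 2000700 / 11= 181881.82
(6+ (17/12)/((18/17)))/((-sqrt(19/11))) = -1585 * sqrt(209)/4104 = -5.58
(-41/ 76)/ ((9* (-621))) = 41/ 424764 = 0.00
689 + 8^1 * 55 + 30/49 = 55351/49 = 1129.61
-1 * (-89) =89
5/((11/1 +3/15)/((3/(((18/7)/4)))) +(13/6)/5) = 30/17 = 1.76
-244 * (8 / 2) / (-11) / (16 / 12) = 732 / 11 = 66.55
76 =76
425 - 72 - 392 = -39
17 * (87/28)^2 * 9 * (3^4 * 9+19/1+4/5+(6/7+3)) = 30506695551/27440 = 1111760.04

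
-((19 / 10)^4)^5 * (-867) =32590506987692345753639306067 / 100000000000000000000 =325905069.88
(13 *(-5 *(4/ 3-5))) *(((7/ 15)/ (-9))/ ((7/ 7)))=-1001/ 81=-12.36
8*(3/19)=24/19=1.26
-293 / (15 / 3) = -293 / 5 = -58.60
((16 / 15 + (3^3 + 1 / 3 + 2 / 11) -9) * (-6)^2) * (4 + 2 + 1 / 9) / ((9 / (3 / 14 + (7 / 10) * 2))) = 81134 / 105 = 772.70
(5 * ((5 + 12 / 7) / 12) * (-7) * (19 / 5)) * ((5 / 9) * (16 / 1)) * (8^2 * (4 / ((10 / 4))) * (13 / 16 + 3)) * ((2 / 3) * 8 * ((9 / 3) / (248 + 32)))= -13945088 / 945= -14756.71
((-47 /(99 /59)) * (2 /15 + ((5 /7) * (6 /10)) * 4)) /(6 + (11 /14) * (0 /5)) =-268981 /31185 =-8.63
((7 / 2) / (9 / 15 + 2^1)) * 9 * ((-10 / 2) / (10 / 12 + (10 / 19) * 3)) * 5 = -17955 / 143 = -125.56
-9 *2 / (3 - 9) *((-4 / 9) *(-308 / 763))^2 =30976 / 320787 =0.10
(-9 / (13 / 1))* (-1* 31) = 279 / 13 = 21.46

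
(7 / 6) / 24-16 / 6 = -377 / 144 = -2.62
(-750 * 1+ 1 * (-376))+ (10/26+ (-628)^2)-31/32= 163595085/416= 393257.42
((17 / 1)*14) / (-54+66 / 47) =-5593 / 1236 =-4.53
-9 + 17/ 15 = -118/ 15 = -7.87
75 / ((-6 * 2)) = -25 / 4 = -6.25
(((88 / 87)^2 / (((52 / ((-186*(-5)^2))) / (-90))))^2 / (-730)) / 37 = -810432057600000 / 322851850789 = -2510.23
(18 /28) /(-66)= -3 /308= -0.01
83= 83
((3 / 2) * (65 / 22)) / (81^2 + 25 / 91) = 17745 / 26271344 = 0.00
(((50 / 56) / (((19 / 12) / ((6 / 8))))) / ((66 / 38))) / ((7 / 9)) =675 / 2156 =0.31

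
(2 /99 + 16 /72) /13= 8 /429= 0.02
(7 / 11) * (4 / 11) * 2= 56 / 121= 0.46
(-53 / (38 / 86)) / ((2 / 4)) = -4558 / 19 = -239.89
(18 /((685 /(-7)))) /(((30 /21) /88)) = -38808 /3425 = -11.33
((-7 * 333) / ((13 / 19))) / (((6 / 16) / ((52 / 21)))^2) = -9358336 / 63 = -148545.02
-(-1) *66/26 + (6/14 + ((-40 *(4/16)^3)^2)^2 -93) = -33501653/372736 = -89.88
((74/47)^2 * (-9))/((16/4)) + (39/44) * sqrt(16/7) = -12321/2209 + 39 * sqrt(7)/77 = -4.24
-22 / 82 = -11 / 41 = -0.27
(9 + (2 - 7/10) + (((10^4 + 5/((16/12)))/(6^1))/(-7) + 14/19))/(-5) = 3625277/79800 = 45.43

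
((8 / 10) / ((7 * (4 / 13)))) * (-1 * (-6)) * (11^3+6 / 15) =74178 / 25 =2967.12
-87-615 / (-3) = 118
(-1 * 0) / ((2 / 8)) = 0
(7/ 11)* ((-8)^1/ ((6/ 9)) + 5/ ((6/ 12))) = -14/ 11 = -1.27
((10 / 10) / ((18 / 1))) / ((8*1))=1 / 144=0.01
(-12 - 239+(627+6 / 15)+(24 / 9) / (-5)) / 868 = 2819 / 6510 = 0.43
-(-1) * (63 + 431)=494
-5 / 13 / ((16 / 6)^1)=-15 / 104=-0.14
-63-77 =-140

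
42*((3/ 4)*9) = 283.50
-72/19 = -3.79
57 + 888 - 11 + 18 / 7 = 6556 / 7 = 936.57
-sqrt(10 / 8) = -sqrt(5) / 2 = -1.12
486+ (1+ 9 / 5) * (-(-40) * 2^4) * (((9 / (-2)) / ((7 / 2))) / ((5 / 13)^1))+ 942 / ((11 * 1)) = -298032 / 55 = -5418.76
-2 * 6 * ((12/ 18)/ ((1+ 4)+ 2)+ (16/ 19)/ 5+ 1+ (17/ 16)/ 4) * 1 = -195259/ 10640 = -18.35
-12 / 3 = -4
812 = 812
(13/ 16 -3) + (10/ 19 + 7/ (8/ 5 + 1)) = 4075/ 3952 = 1.03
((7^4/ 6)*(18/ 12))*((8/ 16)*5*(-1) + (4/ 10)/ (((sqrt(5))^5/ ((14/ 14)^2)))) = -12005/ 8 + 2401*sqrt(5)/ 1250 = -1496.33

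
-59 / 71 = -0.83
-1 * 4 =-4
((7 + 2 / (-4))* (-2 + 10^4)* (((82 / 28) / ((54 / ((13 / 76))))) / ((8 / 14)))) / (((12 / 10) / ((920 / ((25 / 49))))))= 39037106017 / 24624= 1585327.57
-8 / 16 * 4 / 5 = -2 / 5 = -0.40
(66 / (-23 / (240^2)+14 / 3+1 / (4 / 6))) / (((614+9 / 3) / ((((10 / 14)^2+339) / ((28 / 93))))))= 1470409459200 / 75166463687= 19.56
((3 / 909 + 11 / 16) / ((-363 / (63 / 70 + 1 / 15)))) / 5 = -97121 / 263973600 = -0.00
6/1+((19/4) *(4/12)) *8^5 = 155666/3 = 51888.67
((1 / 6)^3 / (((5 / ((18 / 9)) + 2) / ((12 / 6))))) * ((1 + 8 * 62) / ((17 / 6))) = 497 / 1377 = 0.36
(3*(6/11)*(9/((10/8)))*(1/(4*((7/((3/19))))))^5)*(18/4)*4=177147/146487601543360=0.00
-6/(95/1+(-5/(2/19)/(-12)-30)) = -144/1655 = -0.09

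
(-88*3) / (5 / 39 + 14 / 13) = -10296 / 47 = -219.06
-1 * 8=-8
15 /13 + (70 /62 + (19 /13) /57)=2791 /1209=2.31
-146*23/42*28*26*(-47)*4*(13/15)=426761504/45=9483588.98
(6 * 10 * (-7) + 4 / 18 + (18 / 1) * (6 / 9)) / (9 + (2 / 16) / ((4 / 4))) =-29360 / 657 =-44.69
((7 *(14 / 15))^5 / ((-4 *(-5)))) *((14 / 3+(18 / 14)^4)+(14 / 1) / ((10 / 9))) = 677916126608 / 56953125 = 11903.05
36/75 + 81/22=2289/550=4.16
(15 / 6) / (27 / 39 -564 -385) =-65 / 24656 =-0.00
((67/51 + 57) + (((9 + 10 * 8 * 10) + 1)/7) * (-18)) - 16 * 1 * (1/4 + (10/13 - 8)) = -8877542/4641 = -1912.85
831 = 831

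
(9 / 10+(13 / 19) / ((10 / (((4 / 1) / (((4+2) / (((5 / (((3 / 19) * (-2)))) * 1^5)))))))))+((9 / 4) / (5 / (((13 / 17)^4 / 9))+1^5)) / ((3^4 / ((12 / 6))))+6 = 701906047 / 113610180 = 6.18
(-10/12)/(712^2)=-5/3041664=-0.00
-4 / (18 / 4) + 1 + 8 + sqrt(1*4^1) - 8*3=-125 / 9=-13.89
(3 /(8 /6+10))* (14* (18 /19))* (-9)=-10206 /323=-31.60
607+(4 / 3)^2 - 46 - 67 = 4462 / 9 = 495.78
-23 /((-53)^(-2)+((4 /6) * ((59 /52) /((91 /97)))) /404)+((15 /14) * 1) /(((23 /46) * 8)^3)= -165998514491739 /16973375104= -9779.94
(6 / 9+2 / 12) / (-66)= -5 / 396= -0.01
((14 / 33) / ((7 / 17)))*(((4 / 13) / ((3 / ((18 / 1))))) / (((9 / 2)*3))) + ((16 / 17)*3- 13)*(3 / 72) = -148667 / 525096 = -0.28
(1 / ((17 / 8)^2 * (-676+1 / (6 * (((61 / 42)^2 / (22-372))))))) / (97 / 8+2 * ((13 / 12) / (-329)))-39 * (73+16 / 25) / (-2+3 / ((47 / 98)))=-30541882843331870073 / 45253225639205000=-674.91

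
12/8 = 3/2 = 1.50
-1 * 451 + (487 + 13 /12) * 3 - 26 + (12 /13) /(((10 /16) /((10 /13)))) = 668149 /676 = 988.39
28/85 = 0.33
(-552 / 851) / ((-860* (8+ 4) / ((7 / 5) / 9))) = 7 / 715950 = 0.00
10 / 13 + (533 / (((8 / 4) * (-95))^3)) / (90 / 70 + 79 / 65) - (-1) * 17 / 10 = 50110949101 / 20294409200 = 2.47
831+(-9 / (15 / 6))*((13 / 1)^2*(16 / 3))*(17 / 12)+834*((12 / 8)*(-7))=-62614 / 5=-12522.80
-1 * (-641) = 641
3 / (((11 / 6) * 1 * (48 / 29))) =87 / 88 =0.99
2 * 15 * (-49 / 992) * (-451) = 668.32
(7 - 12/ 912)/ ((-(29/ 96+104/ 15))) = -63720/ 65987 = -0.97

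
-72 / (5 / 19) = -1368 / 5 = -273.60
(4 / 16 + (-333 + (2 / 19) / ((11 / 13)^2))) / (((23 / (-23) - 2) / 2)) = 1019539 / 4598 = 221.74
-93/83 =-1.12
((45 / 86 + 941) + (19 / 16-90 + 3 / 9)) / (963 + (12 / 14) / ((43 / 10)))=12324781 / 13916304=0.89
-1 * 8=-8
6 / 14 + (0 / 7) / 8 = 3 / 7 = 0.43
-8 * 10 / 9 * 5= -400 / 9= -44.44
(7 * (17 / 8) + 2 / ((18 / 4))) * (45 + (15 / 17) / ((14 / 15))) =1340145 / 1904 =703.86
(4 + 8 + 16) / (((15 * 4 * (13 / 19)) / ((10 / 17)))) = 266 / 663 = 0.40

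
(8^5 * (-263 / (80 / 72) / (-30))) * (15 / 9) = 2154496 / 5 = 430899.20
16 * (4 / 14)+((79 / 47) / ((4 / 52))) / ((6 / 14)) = 54835 / 987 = 55.56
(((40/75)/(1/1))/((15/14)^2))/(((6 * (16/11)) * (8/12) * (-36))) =-539/243000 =-0.00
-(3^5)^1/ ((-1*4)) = 243/ 4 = 60.75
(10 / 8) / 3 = 5 / 12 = 0.42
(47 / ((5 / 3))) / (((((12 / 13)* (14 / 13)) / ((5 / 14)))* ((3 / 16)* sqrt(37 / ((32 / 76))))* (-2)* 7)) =-7943* sqrt(1406) / 723387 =-0.41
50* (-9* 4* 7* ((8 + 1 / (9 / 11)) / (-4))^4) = -8305206175 / 23328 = -356018.78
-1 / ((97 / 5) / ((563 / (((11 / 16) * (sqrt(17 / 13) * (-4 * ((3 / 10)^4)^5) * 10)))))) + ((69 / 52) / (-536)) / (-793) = 69 / 22102496 + 112600000000000000000000 * sqrt(221) / 63246782249739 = 26466474362.89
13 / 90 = 0.14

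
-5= -5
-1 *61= -61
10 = 10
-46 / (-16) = 23 / 8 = 2.88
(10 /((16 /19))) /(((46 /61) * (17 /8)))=5795 /782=7.41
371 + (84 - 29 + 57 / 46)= 19653 / 46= 427.24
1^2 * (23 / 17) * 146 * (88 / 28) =73876 / 119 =620.81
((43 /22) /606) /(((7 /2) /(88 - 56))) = 688 /23331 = 0.03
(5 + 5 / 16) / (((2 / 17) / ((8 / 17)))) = 85 / 4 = 21.25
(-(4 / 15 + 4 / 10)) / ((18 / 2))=-2 / 27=-0.07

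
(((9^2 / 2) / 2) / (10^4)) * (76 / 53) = 1539 / 530000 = 0.00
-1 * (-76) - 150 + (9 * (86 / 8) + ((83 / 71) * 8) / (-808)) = 652229 / 28684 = 22.74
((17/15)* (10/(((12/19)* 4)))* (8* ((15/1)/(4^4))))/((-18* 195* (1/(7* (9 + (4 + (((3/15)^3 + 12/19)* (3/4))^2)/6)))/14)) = -4377636785417/7682688000000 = -0.57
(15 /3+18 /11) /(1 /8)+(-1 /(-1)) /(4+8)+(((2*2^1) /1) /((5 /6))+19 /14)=274111 /4620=59.33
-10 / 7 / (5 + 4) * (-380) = 3800 / 63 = 60.32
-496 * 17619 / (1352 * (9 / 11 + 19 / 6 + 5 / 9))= -6977124 / 4901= -1423.61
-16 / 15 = -1.07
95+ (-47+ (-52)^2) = 2752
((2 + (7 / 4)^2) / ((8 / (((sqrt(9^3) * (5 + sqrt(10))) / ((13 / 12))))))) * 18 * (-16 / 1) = -295245 / 13 - 59049 * sqrt(10) / 13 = -37074.95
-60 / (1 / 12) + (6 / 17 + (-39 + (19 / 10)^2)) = -1283563 / 1700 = -755.04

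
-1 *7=-7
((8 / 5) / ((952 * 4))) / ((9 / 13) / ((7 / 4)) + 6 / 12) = 13 / 27710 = 0.00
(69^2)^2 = 22667121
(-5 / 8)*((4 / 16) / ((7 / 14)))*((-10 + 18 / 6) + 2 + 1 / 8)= 195 / 128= 1.52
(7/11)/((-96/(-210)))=245/176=1.39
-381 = -381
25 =25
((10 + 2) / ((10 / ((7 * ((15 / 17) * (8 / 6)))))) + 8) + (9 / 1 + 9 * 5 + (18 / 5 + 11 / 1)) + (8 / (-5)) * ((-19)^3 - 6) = 11070.48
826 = 826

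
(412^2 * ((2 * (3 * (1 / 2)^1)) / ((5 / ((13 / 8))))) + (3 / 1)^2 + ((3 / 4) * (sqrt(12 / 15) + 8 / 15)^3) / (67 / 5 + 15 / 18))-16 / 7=372 * sqrt(5) / 10675 + 757195393 / 4575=165507.27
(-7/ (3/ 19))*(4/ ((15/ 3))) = -532/ 15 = -35.47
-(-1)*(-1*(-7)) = 7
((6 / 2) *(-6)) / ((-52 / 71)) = 639 / 26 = 24.58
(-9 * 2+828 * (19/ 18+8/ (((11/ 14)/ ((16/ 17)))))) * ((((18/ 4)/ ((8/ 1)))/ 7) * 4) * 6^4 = 4793460768/ 1309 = 3661925.72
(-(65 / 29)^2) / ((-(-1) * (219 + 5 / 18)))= -76050 / 3319427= -0.02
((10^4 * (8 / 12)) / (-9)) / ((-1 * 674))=10000 / 9099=1.10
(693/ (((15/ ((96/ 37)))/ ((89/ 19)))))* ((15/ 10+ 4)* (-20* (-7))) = 303944256/ 703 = 432353.14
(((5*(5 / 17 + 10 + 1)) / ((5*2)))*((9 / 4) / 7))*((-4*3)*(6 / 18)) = -864 / 119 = -7.26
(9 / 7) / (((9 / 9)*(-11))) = -0.12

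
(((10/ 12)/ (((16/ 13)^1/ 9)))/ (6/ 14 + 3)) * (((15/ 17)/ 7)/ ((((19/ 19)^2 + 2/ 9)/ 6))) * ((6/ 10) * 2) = 15795/ 11968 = 1.32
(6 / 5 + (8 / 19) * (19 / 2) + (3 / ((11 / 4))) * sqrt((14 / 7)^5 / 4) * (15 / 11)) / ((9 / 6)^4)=640 * sqrt(2) / 1089 + 416 / 405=1.86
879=879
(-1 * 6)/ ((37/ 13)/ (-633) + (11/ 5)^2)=-617175/ 497392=-1.24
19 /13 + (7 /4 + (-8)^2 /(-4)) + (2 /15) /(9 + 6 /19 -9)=-28937 /2340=-12.37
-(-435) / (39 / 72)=10440 / 13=803.08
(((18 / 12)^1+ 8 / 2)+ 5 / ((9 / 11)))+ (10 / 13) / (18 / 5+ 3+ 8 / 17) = 1648217 / 140634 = 11.72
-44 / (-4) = 11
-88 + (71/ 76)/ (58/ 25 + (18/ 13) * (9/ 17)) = -112420909/ 1281968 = -87.69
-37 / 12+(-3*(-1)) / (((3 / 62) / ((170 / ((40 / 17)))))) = 53717 / 12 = 4476.42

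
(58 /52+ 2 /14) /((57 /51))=3893 /3458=1.13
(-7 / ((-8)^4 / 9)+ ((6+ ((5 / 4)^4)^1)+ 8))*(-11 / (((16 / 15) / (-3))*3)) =11101365 / 65536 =169.39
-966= -966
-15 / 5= -3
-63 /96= -21 /32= -0.66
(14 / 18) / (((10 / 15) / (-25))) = -175 / 6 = -29.17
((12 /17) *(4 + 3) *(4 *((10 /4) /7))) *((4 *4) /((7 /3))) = 5760 /119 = 48.40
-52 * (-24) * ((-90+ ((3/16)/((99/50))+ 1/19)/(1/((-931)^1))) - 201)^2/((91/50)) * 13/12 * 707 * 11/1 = 419402110960625/396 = 1059096239799.56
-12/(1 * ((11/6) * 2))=-36/11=-3.27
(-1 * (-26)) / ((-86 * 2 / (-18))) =117 / 43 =2.72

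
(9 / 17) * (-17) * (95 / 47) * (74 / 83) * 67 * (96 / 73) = -406952640 / 284773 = -1429.04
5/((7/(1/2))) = 5/14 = 0.36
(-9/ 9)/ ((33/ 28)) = -28/ 33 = -0.85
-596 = -596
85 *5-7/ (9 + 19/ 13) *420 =4895/ 34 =143.97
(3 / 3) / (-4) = -1 / 4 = -0.25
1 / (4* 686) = 1 / 2744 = 0.00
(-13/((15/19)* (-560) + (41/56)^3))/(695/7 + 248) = 23356928/275612736487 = 0.00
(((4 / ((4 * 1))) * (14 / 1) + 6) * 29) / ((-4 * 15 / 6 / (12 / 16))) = -87 / 2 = -43.50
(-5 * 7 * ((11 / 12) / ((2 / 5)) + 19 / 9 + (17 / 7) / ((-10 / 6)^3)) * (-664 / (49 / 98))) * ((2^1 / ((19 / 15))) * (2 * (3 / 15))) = 113847.81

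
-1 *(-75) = 75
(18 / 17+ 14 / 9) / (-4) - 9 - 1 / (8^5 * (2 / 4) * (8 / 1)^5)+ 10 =28454158183 / 82141249536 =0.35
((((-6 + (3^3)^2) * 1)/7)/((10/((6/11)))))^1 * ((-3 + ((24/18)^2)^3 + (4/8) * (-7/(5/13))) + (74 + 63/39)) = 1578991753/4054050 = 389.49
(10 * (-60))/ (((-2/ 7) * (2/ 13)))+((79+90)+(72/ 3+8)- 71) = 13780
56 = 56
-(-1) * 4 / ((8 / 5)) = 5 / 2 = 2.50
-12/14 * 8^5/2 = -98304/7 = -14043.43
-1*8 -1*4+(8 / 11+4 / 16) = -485 / 44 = -11.02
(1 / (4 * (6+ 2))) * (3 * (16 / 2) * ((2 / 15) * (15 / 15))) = 1 / 10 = 0.10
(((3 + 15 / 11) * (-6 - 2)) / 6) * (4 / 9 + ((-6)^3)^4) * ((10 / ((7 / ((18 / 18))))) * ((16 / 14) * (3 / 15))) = -20061226012672 / 4851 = -4135482583.52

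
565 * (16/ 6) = 4520/ 3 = 1506.67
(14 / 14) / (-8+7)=-1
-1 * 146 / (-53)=2.75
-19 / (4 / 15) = -285 / 4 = -71.25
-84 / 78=-1.08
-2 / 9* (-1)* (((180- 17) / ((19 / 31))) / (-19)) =-10106 / 3249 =-3.11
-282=-282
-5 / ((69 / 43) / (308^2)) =-20395760 / 69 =-295590.72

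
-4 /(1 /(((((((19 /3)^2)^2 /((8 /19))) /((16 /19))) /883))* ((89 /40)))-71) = 16748333636 /296916724279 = 0.06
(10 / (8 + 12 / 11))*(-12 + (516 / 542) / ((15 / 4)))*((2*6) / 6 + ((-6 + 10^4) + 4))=-35015200 / 271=-129207.38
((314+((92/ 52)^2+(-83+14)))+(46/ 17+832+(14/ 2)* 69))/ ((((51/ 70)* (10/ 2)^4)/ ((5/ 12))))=10496843/ 7326150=1.43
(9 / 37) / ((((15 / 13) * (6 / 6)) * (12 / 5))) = 13 / 148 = 0.09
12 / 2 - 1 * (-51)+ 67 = 124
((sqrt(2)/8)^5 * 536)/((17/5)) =335 * sqrt(2)/17408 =0.03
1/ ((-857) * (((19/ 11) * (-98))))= 11/ 1595734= 0.00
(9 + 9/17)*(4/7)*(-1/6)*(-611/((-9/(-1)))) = 7332/119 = 61.61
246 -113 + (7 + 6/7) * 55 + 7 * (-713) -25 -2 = -31170/7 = -4452.86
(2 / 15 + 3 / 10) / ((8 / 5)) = 13 / 48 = 0.27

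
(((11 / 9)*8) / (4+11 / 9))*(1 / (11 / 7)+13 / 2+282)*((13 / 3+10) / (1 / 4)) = 31038.07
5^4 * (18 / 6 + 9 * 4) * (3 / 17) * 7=511875 / 17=30110.29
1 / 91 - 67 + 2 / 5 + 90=10652 / 455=23.41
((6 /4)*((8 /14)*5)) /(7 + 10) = 30 /119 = 0.25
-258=-258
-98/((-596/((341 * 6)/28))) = 12.02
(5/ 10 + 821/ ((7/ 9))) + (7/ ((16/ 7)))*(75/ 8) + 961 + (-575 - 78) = 1247933/ 896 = 1392.78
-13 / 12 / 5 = -0.22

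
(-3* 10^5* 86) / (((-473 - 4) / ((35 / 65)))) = 60200000 / 2067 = 29124.33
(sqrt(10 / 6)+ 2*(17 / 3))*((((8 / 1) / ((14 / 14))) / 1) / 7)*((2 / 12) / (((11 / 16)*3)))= 64*sqrt(15) / 2079+ 2176 / 2079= 1.17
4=4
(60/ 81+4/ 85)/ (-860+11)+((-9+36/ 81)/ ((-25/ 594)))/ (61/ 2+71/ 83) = 109566983564/ 16902847125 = 6.48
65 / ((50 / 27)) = 351 / 10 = 35.10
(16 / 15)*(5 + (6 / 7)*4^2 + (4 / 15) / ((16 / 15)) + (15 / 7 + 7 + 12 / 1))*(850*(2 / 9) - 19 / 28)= 53262767 / 6615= 8051.82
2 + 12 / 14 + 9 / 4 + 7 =339 / 28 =12.11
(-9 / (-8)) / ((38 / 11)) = 0.33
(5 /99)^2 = 0.00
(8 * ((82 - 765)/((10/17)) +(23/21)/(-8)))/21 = -975439/2205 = -442.38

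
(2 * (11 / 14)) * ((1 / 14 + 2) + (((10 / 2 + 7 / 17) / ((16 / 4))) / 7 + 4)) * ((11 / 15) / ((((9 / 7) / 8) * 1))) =34364 / 765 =44.92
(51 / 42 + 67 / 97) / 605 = 2587 / 821590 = 0.00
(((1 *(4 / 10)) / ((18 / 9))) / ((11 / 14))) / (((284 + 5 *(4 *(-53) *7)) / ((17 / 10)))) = -119 / 1962400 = -0.00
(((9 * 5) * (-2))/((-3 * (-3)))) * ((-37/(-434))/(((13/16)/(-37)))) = 109520/2821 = 38.82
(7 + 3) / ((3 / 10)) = 100 / 3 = 33.33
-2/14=-1/7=-0.14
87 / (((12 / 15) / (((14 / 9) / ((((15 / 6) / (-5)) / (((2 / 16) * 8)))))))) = -1015 / 3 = -338.33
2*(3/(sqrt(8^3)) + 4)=3*sqrt(2)/16 + 8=8.27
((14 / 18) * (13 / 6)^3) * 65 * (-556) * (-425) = 59053437625 / 486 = 121509130.92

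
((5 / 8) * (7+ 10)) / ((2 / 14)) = 595 / 8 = 74.38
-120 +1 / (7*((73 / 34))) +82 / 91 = -790732 / 6643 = -119.03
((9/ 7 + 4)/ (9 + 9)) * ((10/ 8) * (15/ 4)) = 925/ 672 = 1.38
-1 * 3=-3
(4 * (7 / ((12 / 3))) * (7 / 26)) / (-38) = -49 / 988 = -0.05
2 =2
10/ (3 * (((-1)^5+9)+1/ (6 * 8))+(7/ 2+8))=0.28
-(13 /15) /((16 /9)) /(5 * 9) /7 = -13 /8400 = -0.00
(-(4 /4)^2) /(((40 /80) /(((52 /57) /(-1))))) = 104 /57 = 1.82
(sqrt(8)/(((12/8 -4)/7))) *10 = -56 *sqrt(2) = -79.20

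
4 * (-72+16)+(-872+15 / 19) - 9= -20980 / 19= -1104.21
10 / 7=1.43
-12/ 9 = -4/ 3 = -1.33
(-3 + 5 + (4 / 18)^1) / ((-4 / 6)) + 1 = -7 / 3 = -2.33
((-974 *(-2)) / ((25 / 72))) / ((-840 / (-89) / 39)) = 20284524 / 875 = 23182.31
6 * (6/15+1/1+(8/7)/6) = 334/35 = 9.54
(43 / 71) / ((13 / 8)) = 344 / 923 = 0.37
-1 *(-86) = 86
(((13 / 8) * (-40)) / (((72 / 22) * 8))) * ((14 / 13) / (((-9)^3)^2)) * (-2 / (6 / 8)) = 385 / 28697814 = 0.00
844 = 844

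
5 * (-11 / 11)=-5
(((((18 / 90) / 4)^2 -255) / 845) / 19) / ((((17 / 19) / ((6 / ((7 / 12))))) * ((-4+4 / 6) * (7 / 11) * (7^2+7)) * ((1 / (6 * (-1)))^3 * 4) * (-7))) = 817929981 / 68980730000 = 0.01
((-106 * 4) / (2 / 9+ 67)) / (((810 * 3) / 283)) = -59996 / 81675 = -0.73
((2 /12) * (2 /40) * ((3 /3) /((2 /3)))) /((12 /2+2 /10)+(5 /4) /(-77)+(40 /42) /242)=2541 /1257836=0.00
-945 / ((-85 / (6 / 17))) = 1134 / 289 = 3.92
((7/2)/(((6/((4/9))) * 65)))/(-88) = -7/154440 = -0.00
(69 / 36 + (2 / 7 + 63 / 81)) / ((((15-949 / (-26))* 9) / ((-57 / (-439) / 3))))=14269 / 51276078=0.00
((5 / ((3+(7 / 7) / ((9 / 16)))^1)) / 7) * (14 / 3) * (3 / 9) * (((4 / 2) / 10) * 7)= 14 / 43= 0.33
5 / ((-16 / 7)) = -35 / 16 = -2.19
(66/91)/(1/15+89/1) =495/60788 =0.01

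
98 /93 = 1.05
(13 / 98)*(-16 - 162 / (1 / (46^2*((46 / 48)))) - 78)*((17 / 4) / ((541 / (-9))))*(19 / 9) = 1379803997 / 212072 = 6506.30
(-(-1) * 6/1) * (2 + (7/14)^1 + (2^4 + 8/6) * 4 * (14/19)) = 6109/19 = 321.53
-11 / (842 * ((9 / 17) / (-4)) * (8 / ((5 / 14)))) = 935 / 212184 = 0.00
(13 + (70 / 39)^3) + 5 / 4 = 4753183 / 237276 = 20.03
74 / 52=37 / 26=1.42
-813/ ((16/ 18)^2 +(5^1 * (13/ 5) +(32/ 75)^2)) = -41158125/ 707341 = -58.19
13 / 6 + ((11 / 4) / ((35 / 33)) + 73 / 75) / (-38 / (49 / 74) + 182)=1340441 / 610600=2.20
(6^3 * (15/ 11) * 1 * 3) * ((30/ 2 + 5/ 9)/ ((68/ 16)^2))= 2419200/ 3179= 760.99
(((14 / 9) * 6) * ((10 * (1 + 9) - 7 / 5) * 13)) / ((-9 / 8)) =-10634.19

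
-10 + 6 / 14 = -67 / 7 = -9.57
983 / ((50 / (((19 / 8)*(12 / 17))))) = 56031 / 1700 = 32.96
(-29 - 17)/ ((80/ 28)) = -161/ 10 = -16.10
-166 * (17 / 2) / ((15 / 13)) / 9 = -18343 / 135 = -135.87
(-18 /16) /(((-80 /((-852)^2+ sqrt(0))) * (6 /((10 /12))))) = 45369 /32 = 1417.78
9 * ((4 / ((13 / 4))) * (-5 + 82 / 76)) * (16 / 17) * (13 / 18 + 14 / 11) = -3766720 / 46189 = -81.55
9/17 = 0.53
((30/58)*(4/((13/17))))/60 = 0.05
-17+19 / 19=-16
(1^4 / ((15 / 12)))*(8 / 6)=16 / 15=1.07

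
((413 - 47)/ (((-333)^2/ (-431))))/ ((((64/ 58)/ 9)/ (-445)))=5163.22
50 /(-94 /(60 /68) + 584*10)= 375 /43001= 0.01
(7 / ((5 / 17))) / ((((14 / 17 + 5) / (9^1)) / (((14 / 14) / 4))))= 2023 / 220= 9.20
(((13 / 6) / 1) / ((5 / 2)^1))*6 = 26 / 5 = 5.20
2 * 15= 30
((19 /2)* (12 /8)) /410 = 57 /1640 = 0.03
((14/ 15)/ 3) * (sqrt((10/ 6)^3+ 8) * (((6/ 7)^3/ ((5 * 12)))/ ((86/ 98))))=4 * sqrt(1023)/ 9675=0.01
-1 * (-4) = 4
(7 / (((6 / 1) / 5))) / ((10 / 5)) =35 / 12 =2.92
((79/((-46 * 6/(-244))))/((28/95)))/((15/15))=457805/1932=236.96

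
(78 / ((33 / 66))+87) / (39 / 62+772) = 15066 / 47903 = 0.31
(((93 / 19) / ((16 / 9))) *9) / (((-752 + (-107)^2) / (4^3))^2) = 1928448 / 2174090371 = 0.00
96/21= 32/7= 4.57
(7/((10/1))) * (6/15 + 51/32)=2233/1600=1.40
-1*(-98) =98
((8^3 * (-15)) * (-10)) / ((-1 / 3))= -230400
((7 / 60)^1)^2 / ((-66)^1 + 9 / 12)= -49 / 234900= -0.00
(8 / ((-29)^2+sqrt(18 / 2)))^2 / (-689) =-4 / 30674969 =-0.00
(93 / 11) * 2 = 16.91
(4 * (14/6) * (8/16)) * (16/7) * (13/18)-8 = -8/27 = -0.30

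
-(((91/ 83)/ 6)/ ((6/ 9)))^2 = -8281/ 110224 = -0.08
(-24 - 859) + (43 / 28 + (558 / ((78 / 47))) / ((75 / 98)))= -442.12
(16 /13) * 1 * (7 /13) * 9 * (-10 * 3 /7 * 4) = -17280 /169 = -102.25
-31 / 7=-4.43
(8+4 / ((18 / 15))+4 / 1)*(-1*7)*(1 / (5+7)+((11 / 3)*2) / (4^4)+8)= -501515 / 576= -870.69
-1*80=-80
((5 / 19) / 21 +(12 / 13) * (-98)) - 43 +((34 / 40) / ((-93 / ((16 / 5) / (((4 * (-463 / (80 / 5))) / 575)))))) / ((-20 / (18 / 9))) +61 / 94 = -4647320334973 / 34991035170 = -132.81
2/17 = 0.12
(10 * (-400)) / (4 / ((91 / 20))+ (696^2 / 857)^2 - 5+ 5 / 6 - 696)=-1604036616000 / 127843317429437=-0.01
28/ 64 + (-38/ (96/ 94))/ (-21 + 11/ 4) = 8677/ 3504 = 2.48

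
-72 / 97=-0.74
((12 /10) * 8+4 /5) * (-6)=-312 /5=-62.40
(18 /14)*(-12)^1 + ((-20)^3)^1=-56108 /7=-8015.43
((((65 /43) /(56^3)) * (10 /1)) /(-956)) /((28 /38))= -6175 /50534557696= -0.00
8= 8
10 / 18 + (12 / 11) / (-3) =19 / 99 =0.19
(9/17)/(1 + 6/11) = 99/289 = 0.34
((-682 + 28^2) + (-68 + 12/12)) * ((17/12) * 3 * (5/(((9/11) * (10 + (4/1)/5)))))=163625/1944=84.17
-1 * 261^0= -1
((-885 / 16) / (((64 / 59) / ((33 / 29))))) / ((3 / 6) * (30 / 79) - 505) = 27224901 / 236855296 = 0.11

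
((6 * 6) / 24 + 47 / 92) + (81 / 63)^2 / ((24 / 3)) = 19993 / 9016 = 2.22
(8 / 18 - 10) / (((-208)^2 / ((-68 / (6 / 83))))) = 60673 / 292032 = 0.21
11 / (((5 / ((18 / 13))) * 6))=0.51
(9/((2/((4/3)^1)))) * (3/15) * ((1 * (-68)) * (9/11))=-66.76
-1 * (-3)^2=-9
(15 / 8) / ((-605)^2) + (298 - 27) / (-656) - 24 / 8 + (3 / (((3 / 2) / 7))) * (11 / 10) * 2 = 27.39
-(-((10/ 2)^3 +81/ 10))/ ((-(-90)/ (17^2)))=384659/ 900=427.40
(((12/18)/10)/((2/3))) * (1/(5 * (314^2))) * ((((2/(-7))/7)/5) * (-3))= 3/603900500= 0.00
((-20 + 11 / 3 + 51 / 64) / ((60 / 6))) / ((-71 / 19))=56677 / 136320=0.42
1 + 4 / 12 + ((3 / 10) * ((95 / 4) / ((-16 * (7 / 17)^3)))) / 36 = 203039 / 175616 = 1.16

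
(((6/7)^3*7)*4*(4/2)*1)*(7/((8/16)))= 3456/7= 493.71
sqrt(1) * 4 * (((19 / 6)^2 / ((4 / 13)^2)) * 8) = 61009 / 18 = 3389.39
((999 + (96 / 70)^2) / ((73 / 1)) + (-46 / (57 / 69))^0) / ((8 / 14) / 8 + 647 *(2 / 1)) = 2631008 / 231444675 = 0.01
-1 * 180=-180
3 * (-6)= -18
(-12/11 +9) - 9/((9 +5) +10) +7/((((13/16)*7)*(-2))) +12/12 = 9059/1144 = 7.92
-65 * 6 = -390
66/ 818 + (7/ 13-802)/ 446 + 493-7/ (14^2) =16309112355/ 33199348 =491.25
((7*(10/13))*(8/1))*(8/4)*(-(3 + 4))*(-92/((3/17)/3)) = 12261760/13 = 943212.31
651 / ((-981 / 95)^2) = 1958425 / 320787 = 6.11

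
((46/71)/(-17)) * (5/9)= -230/10863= -0.02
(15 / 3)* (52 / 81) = 260 / 81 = 3.21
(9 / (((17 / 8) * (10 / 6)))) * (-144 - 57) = -43416 / 85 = -510.78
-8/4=-2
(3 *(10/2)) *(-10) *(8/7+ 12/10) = -2460/7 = -351.43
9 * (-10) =-90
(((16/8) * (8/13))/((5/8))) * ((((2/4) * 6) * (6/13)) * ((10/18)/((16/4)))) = 0.38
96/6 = 16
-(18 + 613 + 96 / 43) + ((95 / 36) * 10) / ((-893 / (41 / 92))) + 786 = 152.75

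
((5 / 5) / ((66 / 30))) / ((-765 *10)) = -1 / 16830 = -0.00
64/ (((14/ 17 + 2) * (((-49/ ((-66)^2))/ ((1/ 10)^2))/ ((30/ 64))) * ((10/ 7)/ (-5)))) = 18513/ 560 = 33.06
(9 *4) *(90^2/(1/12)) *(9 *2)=62985600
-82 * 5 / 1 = -410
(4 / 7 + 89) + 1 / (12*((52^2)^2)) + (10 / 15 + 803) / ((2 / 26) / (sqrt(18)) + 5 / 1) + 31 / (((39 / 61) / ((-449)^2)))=9775313.60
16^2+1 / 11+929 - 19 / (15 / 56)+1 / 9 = 551563 / 495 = 1114.27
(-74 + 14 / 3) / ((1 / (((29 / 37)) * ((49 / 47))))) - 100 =-156.65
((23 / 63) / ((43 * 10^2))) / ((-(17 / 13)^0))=-23 / 270900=-0.00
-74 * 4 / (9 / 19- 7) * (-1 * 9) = -408.19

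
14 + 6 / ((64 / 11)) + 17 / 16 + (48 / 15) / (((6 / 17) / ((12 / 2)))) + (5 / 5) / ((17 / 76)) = 203903 / 2720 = 74.96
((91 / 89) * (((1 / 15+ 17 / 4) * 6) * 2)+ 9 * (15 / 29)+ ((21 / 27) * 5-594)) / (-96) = 61846271 / 11149920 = 5.55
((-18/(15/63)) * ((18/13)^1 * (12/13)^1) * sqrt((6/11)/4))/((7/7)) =-40824 * sqrt(66)/9295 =-35.68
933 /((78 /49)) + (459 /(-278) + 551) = 2051784 /1807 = 1135.46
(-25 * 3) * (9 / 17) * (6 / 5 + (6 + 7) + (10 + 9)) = -22410 / 17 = -1318.24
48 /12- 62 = -58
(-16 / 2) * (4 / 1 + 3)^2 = -392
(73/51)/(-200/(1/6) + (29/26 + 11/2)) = -949/791214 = -0.00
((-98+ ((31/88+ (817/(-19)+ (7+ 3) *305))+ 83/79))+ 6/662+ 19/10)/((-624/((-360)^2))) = -4523550313365/7478614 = -604864.79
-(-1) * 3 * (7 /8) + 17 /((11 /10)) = 18.08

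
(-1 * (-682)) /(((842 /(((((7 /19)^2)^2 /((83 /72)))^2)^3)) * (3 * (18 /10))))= 1685421610299448175515815251804160 /674275023693408088000428627135235155438142429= 0.00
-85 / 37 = -2.30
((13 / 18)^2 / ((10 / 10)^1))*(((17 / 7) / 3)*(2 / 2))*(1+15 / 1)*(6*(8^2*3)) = 1470976 / 189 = 7782.94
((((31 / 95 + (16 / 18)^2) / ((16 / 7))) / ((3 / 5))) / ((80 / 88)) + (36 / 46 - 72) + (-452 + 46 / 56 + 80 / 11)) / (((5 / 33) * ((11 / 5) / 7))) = -672750353543 / 62298720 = -10798.78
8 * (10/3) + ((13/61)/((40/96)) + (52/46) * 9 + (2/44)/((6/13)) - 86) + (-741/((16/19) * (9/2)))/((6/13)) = -5247229433/11111760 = -472.22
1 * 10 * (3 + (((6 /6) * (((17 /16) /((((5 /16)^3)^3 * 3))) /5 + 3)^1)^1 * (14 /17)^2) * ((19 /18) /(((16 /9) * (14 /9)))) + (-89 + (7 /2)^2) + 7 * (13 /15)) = 78334518021929 /13546875000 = 5782.48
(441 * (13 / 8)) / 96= 1911 / 256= 7.46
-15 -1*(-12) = -3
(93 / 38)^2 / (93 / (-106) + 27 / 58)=-14.54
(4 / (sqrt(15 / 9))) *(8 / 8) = 4 *sqrt(15) / 5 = 3.10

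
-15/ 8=-1.88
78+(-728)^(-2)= 41338753 / 529984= 78.00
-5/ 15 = -1/ 3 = -0.33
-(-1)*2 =2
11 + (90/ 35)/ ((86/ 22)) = 3509/ 301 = 11.66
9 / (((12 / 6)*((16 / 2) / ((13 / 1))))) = 117 / 16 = 7.31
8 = 8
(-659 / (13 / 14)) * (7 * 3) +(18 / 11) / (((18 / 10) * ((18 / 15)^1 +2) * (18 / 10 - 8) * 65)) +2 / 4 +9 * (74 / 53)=-27988014169 / 1879592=-14890.47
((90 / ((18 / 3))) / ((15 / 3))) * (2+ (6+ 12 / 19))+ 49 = 1423 / 19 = 74.89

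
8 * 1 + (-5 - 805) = -802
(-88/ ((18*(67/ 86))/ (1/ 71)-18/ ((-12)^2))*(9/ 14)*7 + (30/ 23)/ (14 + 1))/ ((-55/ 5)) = 0.03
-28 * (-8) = 224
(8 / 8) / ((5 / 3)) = 3 / 5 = 0.60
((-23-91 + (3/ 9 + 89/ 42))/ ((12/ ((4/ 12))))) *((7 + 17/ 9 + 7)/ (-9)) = 669955/ 122472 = 5.47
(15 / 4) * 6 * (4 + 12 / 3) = 180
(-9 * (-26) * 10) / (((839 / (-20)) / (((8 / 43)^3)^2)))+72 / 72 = 5291355258911 / 5303623598111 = 1.00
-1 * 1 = -1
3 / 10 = 0.30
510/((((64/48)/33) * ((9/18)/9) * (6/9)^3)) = 766816.88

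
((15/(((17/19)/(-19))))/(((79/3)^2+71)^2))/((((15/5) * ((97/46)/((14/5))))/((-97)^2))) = -456656697/201171200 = -2.27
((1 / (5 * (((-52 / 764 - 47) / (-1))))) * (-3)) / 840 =-191 / 12586000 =-0.00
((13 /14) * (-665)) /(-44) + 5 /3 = 4145 /264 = 15.70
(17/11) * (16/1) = 272/11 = 24.73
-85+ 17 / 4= -323 / 4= -80.75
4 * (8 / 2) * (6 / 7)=96 / 7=13.71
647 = 647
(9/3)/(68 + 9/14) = 42/961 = 0.04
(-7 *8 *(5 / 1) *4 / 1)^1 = -1120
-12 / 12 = -1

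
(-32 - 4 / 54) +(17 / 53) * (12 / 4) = -44521 / 1431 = -31.11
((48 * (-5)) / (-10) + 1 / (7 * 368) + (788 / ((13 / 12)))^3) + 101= 2178052733378213 / 5659472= 384850871.84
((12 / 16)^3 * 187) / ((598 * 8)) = 5049 / 306176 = 0.02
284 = 284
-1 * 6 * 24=-144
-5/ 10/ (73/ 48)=-0.33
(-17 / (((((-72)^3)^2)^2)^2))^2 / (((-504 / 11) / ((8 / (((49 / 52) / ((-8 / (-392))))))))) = -41327 / 5365776101956460383951372441778979922309911237205313192601762948176108051112842631708244180992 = -0.00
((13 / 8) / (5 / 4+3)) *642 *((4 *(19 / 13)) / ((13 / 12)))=1324.67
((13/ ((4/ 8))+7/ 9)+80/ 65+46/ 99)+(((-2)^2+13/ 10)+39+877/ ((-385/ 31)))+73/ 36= 754123/ 180180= 4.19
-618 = -618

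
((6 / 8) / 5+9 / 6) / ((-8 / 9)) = -297 / 160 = -1.86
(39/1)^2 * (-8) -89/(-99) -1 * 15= -1206028/99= -12182.10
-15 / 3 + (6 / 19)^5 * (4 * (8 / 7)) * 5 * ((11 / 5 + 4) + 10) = -66508073 / 17332693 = -3.84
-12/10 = -6/5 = -1.20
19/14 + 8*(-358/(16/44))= -110245/14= -7874.64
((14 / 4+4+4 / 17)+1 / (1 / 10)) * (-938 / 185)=-282807 / 3145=-89.92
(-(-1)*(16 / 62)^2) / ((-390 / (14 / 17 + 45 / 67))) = -4192 / 16418685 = -0.00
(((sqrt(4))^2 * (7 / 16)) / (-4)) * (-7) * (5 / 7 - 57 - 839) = -43869 / 16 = -2741.81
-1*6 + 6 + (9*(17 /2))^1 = 153 /2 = 76.50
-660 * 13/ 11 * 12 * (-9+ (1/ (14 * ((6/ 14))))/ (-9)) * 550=46427333.33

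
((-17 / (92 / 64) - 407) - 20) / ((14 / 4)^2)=-40372 / 1127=-35.82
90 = 90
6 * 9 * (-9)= -486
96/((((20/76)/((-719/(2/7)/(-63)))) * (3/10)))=437152/9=48572.44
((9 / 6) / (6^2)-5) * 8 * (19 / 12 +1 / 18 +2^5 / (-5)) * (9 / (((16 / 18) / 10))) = 305949 / 16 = 19121.81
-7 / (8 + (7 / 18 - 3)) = -126 / 97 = -1.30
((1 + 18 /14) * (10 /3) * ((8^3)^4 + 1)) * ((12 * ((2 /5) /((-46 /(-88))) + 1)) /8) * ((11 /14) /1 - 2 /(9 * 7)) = 1514577267283480 /1449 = 1045256913239.12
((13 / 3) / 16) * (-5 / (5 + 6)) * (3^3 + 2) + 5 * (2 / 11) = -1405 / 528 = -2.66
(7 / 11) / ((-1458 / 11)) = -7 / 1458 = -0.00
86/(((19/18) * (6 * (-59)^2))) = 258/66139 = 0.00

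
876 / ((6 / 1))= 146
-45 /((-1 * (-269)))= -45 /269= -0.17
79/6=13.17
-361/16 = -22.56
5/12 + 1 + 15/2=107/12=8.92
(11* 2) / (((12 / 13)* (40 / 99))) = 4719 / 80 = 58.99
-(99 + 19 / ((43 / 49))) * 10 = -1206.51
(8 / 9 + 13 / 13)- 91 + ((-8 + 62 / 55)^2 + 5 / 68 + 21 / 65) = -998298011 / 24066900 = -41.48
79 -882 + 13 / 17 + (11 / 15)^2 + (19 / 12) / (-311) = -3814741517 / 4758300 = -801.70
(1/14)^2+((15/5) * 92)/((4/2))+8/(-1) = 130.01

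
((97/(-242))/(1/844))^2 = 1675592356/14641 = 114445.21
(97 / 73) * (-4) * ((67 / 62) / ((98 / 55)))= -357445 / 110887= -3.22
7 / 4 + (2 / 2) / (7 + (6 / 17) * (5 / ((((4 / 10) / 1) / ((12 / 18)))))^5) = 136791731 / 78163556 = 1.75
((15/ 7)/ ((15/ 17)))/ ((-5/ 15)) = -51/ 7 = -7.29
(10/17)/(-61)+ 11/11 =1027/1037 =0.99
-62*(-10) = 620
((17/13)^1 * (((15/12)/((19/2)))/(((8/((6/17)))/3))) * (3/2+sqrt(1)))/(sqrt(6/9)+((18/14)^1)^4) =10633248675/464796937072 -1297080225 * sqrt(6)/464796937072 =0.02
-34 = -34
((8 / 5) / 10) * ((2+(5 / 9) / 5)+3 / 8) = 179 / 450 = 0.40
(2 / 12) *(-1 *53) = -53 / 6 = -8.83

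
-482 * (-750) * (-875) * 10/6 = -527187500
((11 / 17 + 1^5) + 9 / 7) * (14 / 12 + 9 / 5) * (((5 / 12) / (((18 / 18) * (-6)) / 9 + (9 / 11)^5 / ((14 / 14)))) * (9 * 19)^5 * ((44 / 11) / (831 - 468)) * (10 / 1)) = -671632234479275949 / 3449929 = -194680016452.30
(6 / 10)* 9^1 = 27 / 5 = 5.40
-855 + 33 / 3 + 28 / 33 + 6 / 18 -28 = -9579 / 11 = -870.82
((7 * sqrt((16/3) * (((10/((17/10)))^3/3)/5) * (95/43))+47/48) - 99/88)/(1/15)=-35/16+140000 * sqrt(13889)/12427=1325.50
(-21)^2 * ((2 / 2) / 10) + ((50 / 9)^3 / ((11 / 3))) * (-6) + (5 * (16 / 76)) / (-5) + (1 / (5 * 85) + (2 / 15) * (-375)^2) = 266400025523 / 14389650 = 18513.31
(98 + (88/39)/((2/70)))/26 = 3451/507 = 6.81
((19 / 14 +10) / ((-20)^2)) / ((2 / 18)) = 1431 / 5600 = 0.26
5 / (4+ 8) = 5 / 12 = 0.42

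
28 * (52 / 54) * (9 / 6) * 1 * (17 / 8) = 1547 / 18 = 85.94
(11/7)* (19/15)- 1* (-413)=43574/105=414.99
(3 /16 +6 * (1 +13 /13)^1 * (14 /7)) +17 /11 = 4529 /176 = 25.73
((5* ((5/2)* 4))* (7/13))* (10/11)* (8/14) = 2000/143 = 13.99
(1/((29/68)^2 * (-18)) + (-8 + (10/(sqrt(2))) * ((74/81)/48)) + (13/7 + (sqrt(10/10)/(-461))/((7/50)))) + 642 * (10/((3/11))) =185 * sqrt(2)/1944 + 82115779637/3489309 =23533.67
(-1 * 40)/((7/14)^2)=-160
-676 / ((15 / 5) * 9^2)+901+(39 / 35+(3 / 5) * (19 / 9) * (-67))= 814.47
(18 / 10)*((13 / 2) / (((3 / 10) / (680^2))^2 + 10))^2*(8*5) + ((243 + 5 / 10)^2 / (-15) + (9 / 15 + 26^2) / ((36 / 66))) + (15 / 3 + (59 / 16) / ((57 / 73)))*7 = -3224328452424960512073308317258627 / 1233529214686136129191839055440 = -2613.91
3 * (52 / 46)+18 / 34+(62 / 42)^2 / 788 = 533105515 / 135875628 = 3.92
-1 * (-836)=836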